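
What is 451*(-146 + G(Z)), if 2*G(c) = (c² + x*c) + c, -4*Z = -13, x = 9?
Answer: -1796333/32 ≈ -56135.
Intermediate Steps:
Z = 13/4 (Z = -¼*(-13) = 13/4 ≈ 3.2500)
G(c) = c²/2 + 5*c (G(c) = ((c² + 9*c) + c)/2 = (c² + 10*c)/2 = c²/2 + 5*c)
451*(-146 + G(Z)) = 451*(-146 + (½)*(13/4)*(10 + 13/4)) = 451*(-146 + (½)*(13/4)*(53/4)) = 451*(-146 + 689/32) = 451*(-3983/32) = -1796333/32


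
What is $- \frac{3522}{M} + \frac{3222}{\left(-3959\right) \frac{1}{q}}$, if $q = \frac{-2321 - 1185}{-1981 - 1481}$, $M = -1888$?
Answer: $\frac{2245438455}{2156419792} \approx 1.0413$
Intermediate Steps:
$q = \frac{1753}{1731}$ ($q = - \frac{3506}{-3462} = \left(-3506\right) \left(- \frac{1}{3462}\right) = \frac{1753}{1731} \approx 1.0127$)
$- \frac{3522}{M} + \frac{3222}{\left(-3959\right) \frac{1}{q}} = - \frac{3522}{-1888} + \frac{3222}{\left(-3959\right) \frac{1}{\frac{1753}{1731}}} = \left(-3522\right) \left(- \frac{1}{1888}\right) + \frac{3222}{\left(-3959\right) \frac{1731}{1753}} = \frac{1761}{944} + \frac{3222}{- \frac{6853029}{1753}} = \frac{1761}{944} + 3222 \left(- \frac{1753}{6853029}\right) = \frac{1761}{944} - \frac{1882722}{2284343} = \frac{2245438455}{2156419792}$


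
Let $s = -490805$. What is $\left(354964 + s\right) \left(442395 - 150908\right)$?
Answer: $-39595885567$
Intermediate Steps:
$\left(354964 + s\right) \left(442395 - 150908\right) = \left(354964 - 490805\right) \left(442395 - 150908\right) = \left(-135841\right) 291487 = -39595885567$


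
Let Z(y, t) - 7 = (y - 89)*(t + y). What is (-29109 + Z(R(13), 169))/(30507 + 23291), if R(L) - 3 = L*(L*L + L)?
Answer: 2878769/26899 ≈ 107.02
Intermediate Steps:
R(L) = 3 + L*(L + L²) (R(L) = 3 + L*(L*L + L) = 3 + L*(L² + L) = 3 + L*(L + L²))
Z(y, t) = 7 + (-89 + y)*(t + y) (Z(y, t) = 7 + (y - 89)*(t + y) = 7 + (-89 + y)*(t + y))
(-29109 + Z(R(13), 169))/(30507 + 23291) = (-29109 + (7 + (3 + 13² + 13³)² - 89*169 - 89*(3 + 13² + 13³) + 169*(3 + 13² + 13³)))/(30507 + 23291) = (-29109 + (7 + (3 + 169 + 2197)² - 15041 - 89*(3 + 169 + 2197) + 169*(3 + 169 + 2197)))/53798 = (-29109 + (7 + 2369² - 15041 - 89*2369 + 169*2369))*(1/53798) = (-29109 + (7 + 5612161 - 15041 - 210841 + 400361))*(1/53798) = (-29109 + 5786647)*(1/53798) = 5757538*(1/53798) = 2878769/26899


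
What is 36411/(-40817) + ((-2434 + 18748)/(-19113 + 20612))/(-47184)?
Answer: -429328801319/481156347112 ≈ -0.89229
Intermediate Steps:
36411/(-40817) + ((-2434 + 18748)/(-19113 + 20612))/(-47184) = 36411*(-1/40817) + (16314/1499)*(-1/47184) = -36411/40817 + (16314*(1/1499))*(-1/47184) = -36411/40817 + (16314/1499)*(-1/47184) = -36411/40817 - 2719/11788136 = -429328801319/481156347112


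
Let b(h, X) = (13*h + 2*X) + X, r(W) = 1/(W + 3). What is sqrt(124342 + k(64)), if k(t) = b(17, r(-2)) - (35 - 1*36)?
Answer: sqrt(124567) ≈ 352.94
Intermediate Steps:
r(W) = 1/(3 + W)
b(h, X) = 3*X + 13*h (b(h, X) = (2*X + 13*h) + X = 3*X + 13*h)
k(t) = 225 (k(t) = (3/(3 - 2) + 13*17) - (35 - 1*36) = (3/1 + 221) - (35 - 36) = (3*1 + 221) - 1*(-1) = (3 + 221) + 1 = 224 + 1 = 225)
sqrt(124342 + k(64)) = sqrt(124342 + 225) = sqrt(124567)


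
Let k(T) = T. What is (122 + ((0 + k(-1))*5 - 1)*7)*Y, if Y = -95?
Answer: -7600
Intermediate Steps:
(122 + ((0 + k(-1))*5 - 1)*7)*Y = (122 + ((0 - 1)*5 - 1)*7)*(-95) = (122 + (-1*5 - 1)*7)*(-95) = (122 + (-5 - 1)*7)*(-95) = (122 - 6*7)*(-95) = (122 - 42)*(-95) = 80*(-95) = -7600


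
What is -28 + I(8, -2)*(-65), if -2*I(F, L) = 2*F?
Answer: 492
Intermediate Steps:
I(F, L) = -F
-28 + I(8, -2)*(-65) = -28 - 1*8*(-65) = -28 - 8*(-65) = -28 + 520 = 492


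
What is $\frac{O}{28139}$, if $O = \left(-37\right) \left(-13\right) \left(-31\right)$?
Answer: $- \frac{14911}{28139} \approx -0.52991$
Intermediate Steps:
$O = -14911$ ($O = 481 \left(-31\right) = -14911$)
$\frac{O}{28139} = - \frac{14911}{28139}$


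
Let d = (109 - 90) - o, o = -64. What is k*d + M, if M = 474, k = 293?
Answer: 24793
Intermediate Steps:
d = 83 (d = (109 - 90) - 1*(-64) = 19 + 64 = 83)
k*d + M = 293*83 + 474 = 24319 + 474 = 24793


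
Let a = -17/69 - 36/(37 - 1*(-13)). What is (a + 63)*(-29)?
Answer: -3103232/1725 ≈ -1799.0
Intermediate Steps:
a = -1667/1725 (a = -17*1/69 - 36/(37 + 13) = -17/69 - 36/50 = -17/69 - 36*1/50 = -17/69 - 18/25 = -1667/1725 ≈ -0.96638)
(a + 63)*(-29) = (-1667/1725 + 63)*(-29) = (107008/1725)*(-29) = -3103232/1725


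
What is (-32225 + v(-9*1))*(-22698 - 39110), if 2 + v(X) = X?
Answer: 1992442688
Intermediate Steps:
v(X) = -2 + X
(-32225 + v(-9*1))*(-22698 - 39110) = (-32225 + (-2 - 9*1))*(-22698 - 39110) = (-32225 + (-2 - 9))*(-61808) = (-32225 - 11)*(-61808) = -32236*(-61808) = 1992442688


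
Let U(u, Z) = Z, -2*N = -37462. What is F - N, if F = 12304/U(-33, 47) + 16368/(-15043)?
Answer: -13058890575/707021 ≈ -18470.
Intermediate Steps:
N = 18731 (N = -1/2*(-37462) = 18731)
F = 184319776/707021 (F = 12304/47 + 16368/(-15043) = 12304*(1/47) + 16368*(-1/15043) = 12304/47 - 16368/15043 = 184319776/707021 ≈ 260.70)
F - N = 184319776/707021 - 1*18731 = 184319776/707021 - 18731 = -13058890575/707021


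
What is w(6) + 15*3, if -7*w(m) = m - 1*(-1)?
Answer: 44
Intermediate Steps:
w(m) = -1/7 - m/7 (w(m) = -(m - 1*(-1))/7 = -(m + 1)/7 = -(1 + m)/7 = -1/7 - m/7)
w(6) + 15*3 = (-1/7 - 1/7*6) + 15*3 = (-1/7 - 6/7) + 45 = -1 + 45 = 44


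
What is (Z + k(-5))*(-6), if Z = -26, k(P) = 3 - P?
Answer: 108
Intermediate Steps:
(Z + k(-5))*(-6) = (-26 + (3 - 1*(-5)))*(-6) = (-26 + (3 + 5))*(-6) = (-26 + 8)*(-6) = -18*(-6) = 108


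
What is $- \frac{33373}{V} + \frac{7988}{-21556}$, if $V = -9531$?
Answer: $\frac{160813690}{51362559} \approx 3.131$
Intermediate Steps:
$- \frac{33373}{V} + \frac{7988}{-21556} = - \frac{33373}{-9531} + \frac{7988}{-21556} = \left(-33373\right) \left(- \frac{1}{9531}\right) + 7988 \left(- \frac{1}{21556}\right) = \frac{33373}{9531} - \frac{1997}{5389} = \frac{160813690}{51362559}$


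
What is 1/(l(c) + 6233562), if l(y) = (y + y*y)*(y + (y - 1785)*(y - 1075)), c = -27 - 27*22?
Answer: 1/1570870507662 ≈ 6.3659e-13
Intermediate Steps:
c = -621 (c = -27 - 594 = -621)
l(y) = (y + y²)*(y + (-1785 + y)*(-1075 + y))
1/(l(c) + 6233562) = 1/(-621*(1918875 + (-621)³ - 2858*(-621)² + 1916016*(-621)) + 6233562) = 1/(-621*(1918875 - 239483061 - 2858*385641 - 1189845936) + 6233562) = 1/(-621*(1918875 - 239483061 - 1102161978 - 1189845936) + 6233562) = 1/(-621*(-2529572100) + 6233562) = 1/(1570864274100 + 6233562) = 1/1570870507662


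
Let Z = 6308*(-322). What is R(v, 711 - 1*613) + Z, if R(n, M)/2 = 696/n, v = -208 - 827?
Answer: -700756184/345 ≈ -2.0312e+6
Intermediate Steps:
v = -1035
R(n, M) = 1392/n (R(n, M) = 2*(696/n) = 1392/n)
Z = -2031176
R(v, 711 - 1*613) + Z = 1392/(-1035) - 2031176 = 1392*(-1/1035) - 2031176 = -464/345 - 2031176 = -700756184/345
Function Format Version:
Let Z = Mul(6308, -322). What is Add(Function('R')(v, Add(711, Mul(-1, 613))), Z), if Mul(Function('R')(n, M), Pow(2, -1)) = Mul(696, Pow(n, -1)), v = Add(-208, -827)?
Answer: Rational(-700756184, 345) ≈ -2.0312e+6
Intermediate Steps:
v = -1035
Function('R')(n, M) = Mul(1392, Pow(n, -1)) (Function('R')(n, M) = Mul(2, Mul(696, Pow(n, -1))) = Mul(1392, Pow(n, -1)))
Z = -2031176
Add(Function('R')(v, Add(711, Mul(-1, 613))), Z) = Add(Mul(1392, Pow(-1035, -1)), -2031176) = Add(Mul(1392, Rational(-1, 1035)), -2031176) = Add(Rational(-464, 345), -2031176) = Rational(-700756184, 345)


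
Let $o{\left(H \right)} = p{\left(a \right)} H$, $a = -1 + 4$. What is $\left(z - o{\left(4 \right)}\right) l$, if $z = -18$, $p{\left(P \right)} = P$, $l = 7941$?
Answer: $-238230$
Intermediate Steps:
$a = 3$
$o{\left(H \right)} = 3 H$
$\left(z - o{\left(4 \right)}\right) l = \left(-18 - 3 \cdot 4\right) 7941 = \left(-18 - 12\right) 7941 = \left(-30\right) 7941 = -238230$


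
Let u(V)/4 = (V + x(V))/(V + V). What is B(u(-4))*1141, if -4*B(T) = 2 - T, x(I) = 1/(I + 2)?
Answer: 1141/16 ≈ 71.313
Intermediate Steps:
x(I) = 1/(2 + I)
u(V) = 2*(V + 1/(2 + V))/V (u(V) = 4*((V + 1/(2 + V))/(V + V)) = 4*((V + 1/(2 + V))/((2*V))) = 4*((V + 1/(2 + V))*(1/(2*V))) = 4*((V + 1/(2 + V))/(2*V)) = 2*(V + 1/(2 + V))/V)
B(T) = -1/2 + T/4 (B(T) = -(2 - T)/4 = -1/2 + T/4)
B(u(-4))*1141 = (-1/2 + (2 + 2/(-4*(2 - 4)))/4)*1141 = (-1/2 + (2 + 2*(-1/4)/(-2))/4)*1141 = (-1/2 + (2 + 2*(-1/4)*(-1/2))/4)*1141 = (-1/2 + (2 + 1/4)/4)*1141 = (-1/2 + (1/4)*(9/4))*1141 = (-1/2 + 9/16)*1141 = (1/16)*1141 = 1141/16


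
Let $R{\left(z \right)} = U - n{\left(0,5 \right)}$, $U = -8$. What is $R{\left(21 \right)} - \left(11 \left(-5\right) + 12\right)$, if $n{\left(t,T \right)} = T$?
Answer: $30$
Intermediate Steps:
$R{\left(z \right)} = -13$ ($R{\left(z \right)} = -8 - 5 = -13$)
$R{\left(21 \right)} - \left(11 \left(-5\right) + 12\right) = -13 - \left(11 \left(-5\right) + 12\right) = -13 - \left(-55 + 12\right) = -13 - -43 = -13 + 43 = 30$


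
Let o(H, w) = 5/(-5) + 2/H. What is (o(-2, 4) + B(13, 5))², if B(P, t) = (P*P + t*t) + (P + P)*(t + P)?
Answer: 435600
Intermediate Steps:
o(H, w) = -1 + 2/H (o(H, w) = 5*(-⅕) + 2/H = -1 + 2/H)
B(P, t) = P² + t² + 2*P*(P + t) (B(P, t) = (P² + t²) + (2*P)*(P + t) = (P² + t²) + 2*P*(P + t) = P² + t² + 2*P*(P + t))
(o(-2, 4) + B(13, 5))² = ((2 - 1*(-2))/(-2) + (5² + 3*13² + 2*13*5))² = (-(2 + 2)/2 + (25 + 3*169 + 130))² = (-½*4 + (25 + 507 + 130))² = (-2 + 662)² = 660² = 435600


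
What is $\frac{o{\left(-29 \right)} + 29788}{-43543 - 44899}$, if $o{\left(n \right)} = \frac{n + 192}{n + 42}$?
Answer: $- \frac{387407}{1149746} \approx -0.33695$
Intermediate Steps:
$o{\left(n \right)} = \frac{192 + n}{42 + n}$
$\frac{o{\left(-29 \right)} + 29788}{-43543 - 44899} = \frac{\frac{192 - 29}{42 - 29} + 29788}{-43543 - 44899} = \frac{\frac{1}{13} \cdot 163 + 29788}{-43543 - 44899} = \frac{\frac{163}{13} + 29788}{-88442} = \frac{387407}{13} \left(- \frac{1}{88442}\right) = - \frac{387407}{1149746}$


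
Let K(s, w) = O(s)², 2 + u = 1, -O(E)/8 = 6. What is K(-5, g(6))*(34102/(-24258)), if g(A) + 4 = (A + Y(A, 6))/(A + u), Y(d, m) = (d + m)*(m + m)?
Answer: -13095168/4043 ≈ -3239.0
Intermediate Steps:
O(E) = -48 (O(E) = -8*6 = -48)
Y(d, m) = 2*m*(d + m) (Y(d, m) = (d + m)*(2*m) = 2*m*(d + m))
u = -1 (u = -2 + 1 = -1)
g(A) = -4 + (72 + 13*A)/(-1 + A) (g(A) = -4 + (A + 2*6*(A + 6))/(A - 1) = -4 + (A + 2*6*(6 + A))/(-1 + A) = -4 + (A + (72 + 12*A))/(-1 + A) = -4 + (72 + 13*A)/(-1 + A))
K(s, w) = 2304 (K(s, w) = (-48)² = 2304)
K(-5, g(6))*(34102/(-24258)) = 2304*(34102/(-24258)) = 2304*(34102*(-1/24258)) = 2304*(-17051/12129) = -13095168/4043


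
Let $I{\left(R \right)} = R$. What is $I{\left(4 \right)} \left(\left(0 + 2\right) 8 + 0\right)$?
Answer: $64$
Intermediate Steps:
$I{\left(4 \right)} \left(\left(0 + 2\right) 8 + 0\right) = 4 \left(\left(0 + 2\right) 8 + 0\right) = 4 \left(2 \cdot 8 + 0\right) = 4 \left(16 + 0\right) = 4 \cdot 16 = 64$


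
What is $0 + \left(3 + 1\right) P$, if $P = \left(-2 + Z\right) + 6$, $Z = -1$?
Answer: $12$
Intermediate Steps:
$P = 3$ ($P = \left(-2 - 1\right) + 6 = -3 + 6 = 3$)
$0 + \left(3 + 1\right) P = 0 + \left(3 + 1\right) 3 = 0 + 4 \cdot 3 = 0 + 12 = 12$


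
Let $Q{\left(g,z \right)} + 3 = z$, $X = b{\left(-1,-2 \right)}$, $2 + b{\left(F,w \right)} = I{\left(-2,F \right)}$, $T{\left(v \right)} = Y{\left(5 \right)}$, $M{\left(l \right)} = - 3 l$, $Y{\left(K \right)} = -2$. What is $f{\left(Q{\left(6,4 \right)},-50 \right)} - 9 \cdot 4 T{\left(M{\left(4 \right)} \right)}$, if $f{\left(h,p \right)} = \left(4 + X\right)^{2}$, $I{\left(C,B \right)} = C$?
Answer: $72$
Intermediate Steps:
$T{\left(v \right)} = -2$
$b{\left(F,w \right)} = -4$ ($b{\left(F,w \right)} = -2 - 2 = -4$)
$X = -4$
$Q{\left(g,z \right)} = -3 + z$
$f{\left(h,p \right)} = 0$ ($f{\left(h,p \right)} = \left(4 - 4\right)^{2} = 0^{2} = 0$)
$f{\left(Q{\left(6,4 \right)},-50 \right)} - 9 \cdot 4 T{\left(M{\left(4 \right)} \right)} = 0 - 9 \cdot 4 \left(-2\right) = 0 - 36 \left(-2\right) = 0 - -72 = 0 + 72 = 72$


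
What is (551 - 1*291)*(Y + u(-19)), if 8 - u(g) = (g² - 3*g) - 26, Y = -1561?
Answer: -505700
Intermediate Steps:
u(g) = 34 - g² + 3*g (u(g) = 8 - ((g² - 3*g) - 26) = 8 - (-26 + g² - 3*g) = 8 + (26 - g² + 3*g) = 34 - g² + 3*g)
(551 - 1*291)*(Y + u(-19)) = (551 - 1*291)*(-1561 + (34 - 1*(-19)² + 3*(-19))) = (551 - 291)*(-1561 + (34 - 1*361 - 57)) = 260*(-1561 + (34 - 361 - 57)) = 260*(-1561 - 384) = 260*(-1945) = -505700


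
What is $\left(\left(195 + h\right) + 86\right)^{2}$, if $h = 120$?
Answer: $160801$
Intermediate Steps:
$\left(\left(195 + h\right) + 86\right)^{2} = \left(\left(195 + 120\right) + 86\right)^{2} = \left(315 + 86\right)^{2} = 401^{2} = 160801$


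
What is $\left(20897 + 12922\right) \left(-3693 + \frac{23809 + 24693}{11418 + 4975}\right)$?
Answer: $- \frac{2045739954693}{16393} \approx -1.2479 \cdot 10^{8}$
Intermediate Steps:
$\left(20897 + 12922\right) \left(-3693 + \frac{23809 + 24693}{11418 + 4975}\right) = 33819 \left(-3693 + \frac{48502}{16393}\right) = 33819 \left(- \frac{60490847}{16393}\right) = - \frac{2045739954693}{16393}$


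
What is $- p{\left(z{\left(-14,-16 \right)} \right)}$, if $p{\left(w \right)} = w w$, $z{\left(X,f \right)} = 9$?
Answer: $-81$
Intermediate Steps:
$p{\left(w \right)} = w^{2}$
$- p{\left(z{\left(-14,-16 \right)} \right)} = - 9^{2} = \left(-1\right) 81 = -81$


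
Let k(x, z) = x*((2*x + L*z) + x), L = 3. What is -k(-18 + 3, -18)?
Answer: -1485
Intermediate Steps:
k(x, z) = x*(3*x + 3*z) (k(x, z) = x*((2*x + 3*z) + x) = x*(3*x + 3*z))
-k(-18 + 3, -18) = -3*(-18 + 3)*((-18 + 3) - 18) = -3*(-15)*(-15 - 18) = -3*(-15)*(-33) = -1*1485 = -1485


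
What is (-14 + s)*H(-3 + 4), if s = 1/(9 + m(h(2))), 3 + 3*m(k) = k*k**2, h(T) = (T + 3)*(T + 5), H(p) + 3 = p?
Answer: 1201166/42899 ≈ 28.000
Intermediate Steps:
H(p) = -3 + p
h(T) = (3 + T)*(5 + T)
m(k) = -1 + k**3/3 (m(k) = -1 + (k*k**2)/3 = -1 + k**3/3)
s = 3/42899 (s = 1/(9 + (-1 + (15 + 2**2 + 8*2)**3/3)) = 1/(9 + (-1 + (15 + 4 + 16)**3/3)) = 1/(9 + (-1 + (1/3)*35**3)) = 1/(9 + (-1 + (1/3)*42875)) = 1/(9 + (-1 + 42875/3)) = 1/(9 + 42872/3) = 1/(42899/3) = 3/42899 ≈ 6.9932e-5)
(-14 + s)*H(-3 + 4) = (-14 + 3/42899)*(-3 + (-3 + 4)) = -600583*(-3 + 1)/42899 = -600583/42899*(-2) = 1201166/42899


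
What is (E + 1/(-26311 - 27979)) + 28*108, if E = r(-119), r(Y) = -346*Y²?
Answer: -265840865781/54290 ≈ -4.8967e+6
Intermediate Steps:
E = -4899706 (E = -346*(-119)² = -346*14161 = -4899706)
(E + 1/(-26311 - 27979)) + 28*108 = (-4899706 + 1/(-26311 - 27979)) + 28*108 = (-4899706 + 1/(-54290)) + 3024 = (-4899706 - 1/54290) + 3024 = -266005038741/54290 + 3024 = -265840865781/54290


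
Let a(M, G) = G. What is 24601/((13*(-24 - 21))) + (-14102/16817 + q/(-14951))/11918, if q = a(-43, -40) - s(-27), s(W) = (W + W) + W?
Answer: -73718355210204221/1752984244853010 ≈ -42.053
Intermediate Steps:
s(W) = 3*W (s(W) = 2*W + W = 3*W)
q = 41 (q = -40 - 3*(-27) = -40 - 1*(-81) = -40 + 81 = 41)
24601/((13*(-24 - 21))) + (-14102/16817 + q/(-14951))/11918 = 24601/((13*(-24 - 21))) + (-14102/16817 + 41/(-14951))/11918 = 24601/((13*(-45))) + (-14102*1/16817 + 41*(-1/14951))*(1/11918) = 24601/(-585) + (-14102/16817 - 41/14951)*(1/11918) = 24601*(-1/585) - 211528499/251430967*1/11918 = -24601/585 - 211528499/2996554264706 = -73718355210204221/1752984244853010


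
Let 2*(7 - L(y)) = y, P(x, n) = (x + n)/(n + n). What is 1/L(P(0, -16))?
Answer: 4/27 ≈ 0.14815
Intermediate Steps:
P(x, n) = (n + x)/(2*n) (P(x, n) = (n + x)/((2*n)) = (n + x)*(1/(2*n)) = (n + x)/(2*n))
L(y) = 7 - y/2
1/L(P(0, -16)) = 1/(7 - (-16 + 0)/(4*(-16))) = 1/(7 - (-1)*(-16)/(4*16)) = 1/(7 - ½*½) = 1/(7 - ¼) = 1/(27/4) = 4/27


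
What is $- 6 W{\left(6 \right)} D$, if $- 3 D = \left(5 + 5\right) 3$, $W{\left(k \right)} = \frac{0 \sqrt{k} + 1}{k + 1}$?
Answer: $\frac{60}{7} \approx 8.5714$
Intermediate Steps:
$W{\left(k \right)} = \frac{1}{1 + k}$ ($W{\left(k \right)} = \frac{0 + 1}{1 + k} = 1 \frac{1}{1 + k} = \frac{1}{1 + k}$)
$D = -10$ ($D = - \frac{\left(5 + 5\right) 3}{3} = - \frac{10 \cdot 3}{3} = \left(- \frac{1}{3}\right) 30 = -10$)
$- 6 W{\left(6 \right)} D = - \frac{6}{1 + 6} \left(-10\right) = - \frac{6}{7} \left(-10\right) = \left(-6\right) \frac{1}{7} \left(-10\right) = \left(- \frac{6}{7}\right) \left(-10\right) = \frac{60}{7}$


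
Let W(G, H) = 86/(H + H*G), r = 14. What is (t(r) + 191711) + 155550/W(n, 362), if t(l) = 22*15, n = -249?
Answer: -6974070637/43 ≈ -1.6219e+8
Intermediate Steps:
t(l) = 330
W(G, H) = 86/(H + G*H)
(t(r) + 191711) + 155550/W(n, 362) = (330 + 191711) + 155550/((86/(362*(1 - 249)))) = 192041 + 155550/((86*(1/362)/(-248))) = 192041 + 155550/((86*(1/362)*(-1/248))) = 192041 + 155550/(-43/44888) = 192041 + 155550*(-44888/43) = 192041 - 6982328400/43 = -6974070637/43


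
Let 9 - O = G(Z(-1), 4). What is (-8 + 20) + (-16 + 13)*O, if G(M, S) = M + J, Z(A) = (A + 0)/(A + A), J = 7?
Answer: 15/2 ≈ 7.5000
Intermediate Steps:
Z(A) = 1/2 (Z(A) = A/((2*A)) = A*(1/(2*A)) = 1/2)
G(M, S) = 7 + M (G(M, S) = M + 7 = 7 + M)
O = 3/2 (O = 9 - (7 + 1/2) = 9 - 1*15/2 = 9 - 15/2 = 3/2 ≈ 1.5000)
(-8 + 20) + (-16 + 13)*O = (-8 + 20) + (-16 + 13)*(3/2) = 12 - 3*3/2 = 12 - 9/2 = 15/2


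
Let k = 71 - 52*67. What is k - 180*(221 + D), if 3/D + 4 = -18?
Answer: -474853/11 ≈ -43168.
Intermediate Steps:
D = -3/22 (D = 3/(-4 - 18) = 3/(-22) = 3*(-1/22) = -3/22 ≈ -0.13636)
k = -3413 (k = 71 - 3484 = -3413)
k - 180*(221 + D) = -3413 - 180*(221 - 3/22) = -3413 - 180*4859/22 = -3413 - 1*437310/11 = -3413 - 437310/11 = -474853/11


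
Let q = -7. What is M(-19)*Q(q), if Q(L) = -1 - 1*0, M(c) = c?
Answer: 19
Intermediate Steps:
Q(L) = -1 (Q(L) = -1 + 0 = -1)
M(-19)*Q(q) = -19*(-1) = 19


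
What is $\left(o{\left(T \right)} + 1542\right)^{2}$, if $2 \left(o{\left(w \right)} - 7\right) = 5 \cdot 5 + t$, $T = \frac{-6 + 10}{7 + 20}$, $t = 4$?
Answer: $\frac{9778129}{4} \approx 2.4445 \cdot 10^{6}$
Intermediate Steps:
$T = \frac{4}{27} \approx 0.14815$
$o{\left(w \right)} = \frac{43}{2}$ ($o{\left(w \right)} = 7 + \frac{5 \cdot 5 + 4}{2} = 7 + \frac{25 + 4}{2} = 7 + \frac{1}{2} \cdot 29 = 7 + \frac{29}{2} = \frac{43}{2}$)
$\left(o{\left(T \right)} + 1542\right)^{2} = \left(\frac{43}{2} + 1542\right)^{2} = \left(\frac{3127}{2}\right)^{2} = \frac{9778129}{4}$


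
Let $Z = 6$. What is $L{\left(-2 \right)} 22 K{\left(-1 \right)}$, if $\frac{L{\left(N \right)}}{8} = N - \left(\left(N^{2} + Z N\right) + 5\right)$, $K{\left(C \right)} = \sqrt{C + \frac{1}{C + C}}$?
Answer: $88 i \sqrt{6} \approx 215.56 i$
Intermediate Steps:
$K{\left(C \right)} = \sqrt{C + \frac{1}{2 C}}$
$L{\left(N \right)} = -40 - 40 N - 8 N^{2}$ ($L{\left(N \right)} = 8 \left(N - \left(\left(N^{2} + 6 N\right) + 5\right)\right) = 8 \left(N - \left(5 + N^{2} + 6 N\right)\right) = 8 \left(-5 - N^{2} - 5 N\right) = -40 - 40 N - 8 N^{2}$)
$L{\left(-2 \right)} 22 K{\left(-1 \right)} = \left(-40 - -80 - 8 \left(-2\right)^{2}\right) 22 \frac{\sqrt{\frac{2}{-1} + 4 \left(-1\right)}}{2} = \left(-40 + 80 - 32\right) 22 \frac{\sqrt{2 \left(-1\right) - 4}}{2} = \left(-40 + 80 - 32\right) 22 \frac{\sqrt{-2 - 4}}{2} = 8 \cdot 22 \frac{\sqrt{-6}}{2} = 176 \frac{i \sqrt{6}}{2} = 88 i \sqrt{6}$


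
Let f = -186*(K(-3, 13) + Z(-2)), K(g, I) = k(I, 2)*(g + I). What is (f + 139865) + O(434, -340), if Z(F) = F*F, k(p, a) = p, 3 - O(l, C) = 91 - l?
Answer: 115287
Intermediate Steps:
O(l, C) = -88 + l (O(l, C) = 3 - (91 - l) = 3 + (-91 + l) = -88 + l)
K(g, I) = I*(I + g) (K(g, I) = I*(g + I) = I*(I + g))
Z(F) = F²
f = -24924 (f = -186*(13*(13 - 3) + (-2)²) = -186*(13*10 + 4) = -186*(130 + 4) = -186*134 = -24924)
(f + 139865) + O(434, -340) = (-24924 + 139865) + (-88 + 434) = 114941 + 346 = 115287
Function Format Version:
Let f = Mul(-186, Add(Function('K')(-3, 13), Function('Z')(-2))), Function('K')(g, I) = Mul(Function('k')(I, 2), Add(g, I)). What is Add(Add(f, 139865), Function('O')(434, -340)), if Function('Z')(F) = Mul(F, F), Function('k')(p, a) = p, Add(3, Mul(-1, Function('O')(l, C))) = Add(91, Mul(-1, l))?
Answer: 115287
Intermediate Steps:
Function('O')(l, C) = Add(-88, l) (Function('O')(l, C) = Add(3, Mul(-1, Add(91, Mul(-1, l)))) = Add(3, Add(-91, l)) = Add(-88, l))
Function('K')(g, I) = Mul(I, Add(I, g)) (Function('K')(g, I) = Mul(I, Add(g, I)) = Mul(I, Add(I, g)))
Function('Z')(F) = Pow(F, 2)
f = -24924 (f = Mul(-186, Add(Mul(13, Add(13, -3)), Pow(-2, 2))) = Mul(-186, Add(Mul(13, 10), 4)) = Mul(-186, Add(130, 4)) = Mul(-186, 134) = -24924)
Add(Add(f, 139865), Function('O')(434, -340)) = Add(Add(-24924, 139865), Add(-88, 434)) = Add(114941, 346) = 115287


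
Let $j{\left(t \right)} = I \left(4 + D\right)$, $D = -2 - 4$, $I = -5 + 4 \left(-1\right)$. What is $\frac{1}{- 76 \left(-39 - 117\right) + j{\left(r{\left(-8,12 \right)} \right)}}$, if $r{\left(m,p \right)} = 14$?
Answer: $\frac{1}{11874} \approx 8.4218 \cdot 10^{-5}$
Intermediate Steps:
$I = -9$ ($I = -5 - 4 = -9$)
$D = -6$
$j{\left(t \right)} = 18$ ($j{\left(t \right)} = - 9 \left(4 - 6\right) = \left(-9\right) \left(-2\right) = 18$)
$\frac{1}{- 76 \left(-39 - 117\right) + j{\left(r{\left(-8,12 \right)} \right)}} = \frac{1}{- 76 \left(-39 - 117\right) + 18} = \frac{1}{\left(-76\right) \left(-156\right) + 18} = \frac{1}{11856 + 18} = \frac{1}{11874}$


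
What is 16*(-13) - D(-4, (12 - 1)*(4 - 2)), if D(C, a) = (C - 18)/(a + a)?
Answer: -415/2 ≈ -207.50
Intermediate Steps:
D(C, a) = (-18 + C)/(2*a) (D(C, a) = (-18 + C)/((2*a)) = (-18 + C)*(1/(2*a)) = (-18 + C)/(2*a))
16*(-13) - D(-4, (12 - 1)*(4 - 2)) = 16*(-13) - (-18 - 4)/(2*((12 - 1)*(4 - 2))) = -208 - (-22)/(2*(11*2)) = -208 - (-22)/(2*22) = -208 - 1*(-1/2) = -208 + 1/2 = -415/2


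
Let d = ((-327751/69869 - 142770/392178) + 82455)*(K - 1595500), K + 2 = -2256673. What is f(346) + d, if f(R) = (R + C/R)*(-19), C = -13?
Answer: -501867405893704030804929/1580129216662 ≈ -3.1761e+11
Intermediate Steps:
K = -2256675 (K = -2 - 2256673 = -2256675)
d = -1450483802043533444475/4566847447 (d = ((-327751/69869 - 142770/392178) + 82455)*(-2256675 - 1595500) = ((-327751*1/69869 - 142770*1/392178) + 82455)*(-3852175) = ((-327751/69869 - 23795/65363) + 82455)*(-3852175) = (-23085321468/4566847447 + 82455)*(-3852175) = (376536320920917/4566847447)*(-3852175) = -1450483802043533444475/4566847447 ≈ -3.1761e+11)
f(R) = -19*R + 247/R (f(R) = (R - 13/R)*(-19) = -19*R + 247/R)
f(346) + d = (-19*346 + 247/346) - 1450483802043533444475/4566847447 = (-6574 + 247*(1/346)) - 1450483802043533444475/4566847447 = (-6574 + 247/346) - 1450483802043533444475/4566847447 = -2274357/346 - 1450483802043533444475/4566847447 = -501867405893704030804929/1580129216662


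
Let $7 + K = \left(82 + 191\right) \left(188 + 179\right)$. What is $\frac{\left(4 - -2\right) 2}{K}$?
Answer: $\frac{3}{25046} \approx 0.00011978$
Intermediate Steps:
$K = 100184$ ($K = -7 + \left(82 + 191\right) \left(188 + 179\right) = -7 + 273 \cdot 367 = -7 + 100191 = 100184$)
$\frac{\left(4 - -2\right) 2}{K} = \frac{\left(4 - -2\right) 2}{100184} = \left(4 + 2\right) 2 \cdot \frac{1}{100184} = 6 \cdot 2 \cdot \frac{1}{100184} = 12 \cdot \frac{1}{100184} = \frac{3}{25046}$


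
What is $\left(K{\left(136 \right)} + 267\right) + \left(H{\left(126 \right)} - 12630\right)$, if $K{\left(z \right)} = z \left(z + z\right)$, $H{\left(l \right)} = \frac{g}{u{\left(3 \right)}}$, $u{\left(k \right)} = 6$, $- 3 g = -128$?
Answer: $\frac{221725}{9} \approx 24636.0$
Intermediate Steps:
$g = \frac{128}{3}$ ($g = \left(- \frac{1}{3}\right) \left(-128\right) = \frac{128}{3} \approx 42.667$)
$H{\left(l \right)} = \frac{64}{9}$ ($H{\left(l \right)} = \frac{128}{3 \cdot 6} = \frac{128}{3} \cdot \frac{1}{6} = \frac{64}{9}$)
$K{\left(z \right)} = 2 z^{2}$ ($K{\left(z \right)} = z 2 z = 2 z^{2}$)
$\left(K{\left(136 \right)} + 267\right) + \left(H{\left(126 \right)} - 12630\right) = \left(2 \cdot 136^{2} + 267\right) + \left(\frac{64}{9} - 12630\right) = \left(2 \cdot 18496 + 267\right) + \left(\frac{64}{9} - 12630\right) = \left(36992 + 267\right) - \frac{113606}{9} = 37259 - \frac{113606}{9} = \frac{221725}{9}$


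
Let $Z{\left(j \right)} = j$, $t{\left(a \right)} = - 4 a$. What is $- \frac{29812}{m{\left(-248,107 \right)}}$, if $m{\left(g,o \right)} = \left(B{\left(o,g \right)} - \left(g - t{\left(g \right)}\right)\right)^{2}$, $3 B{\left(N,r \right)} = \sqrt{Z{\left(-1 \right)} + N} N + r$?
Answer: $- \frac{98889221234}{3264761128225} + \frac{5537638624 \sqrt{106}}{3264761128225} \approx -0.012827$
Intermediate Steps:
$B{\left(N,r \right)} = \frac{r}{3} + \frac{N \sqrt{-1 + N}}{3}$ ($B{\left(N,r \right)} = \frac{\sqrt{-1 + N} N + r}{3} = \frac{N \sqrt{-1 + N} + r}{3} = \frac{r + N \sqrt{-1 + N}}{3} = \frac{r}{3} + \frac{N \sqrt{-1 + N}}{3}$)
$m{\left(g,o \right)} = \left(- \frac{14 g}{3} + \frac{o \sqrt{-1 + o}}{3}\right)^{2}$ ($m{\left(g,o \right)} = \left(\left(\frac{g}{3} + \frac{o \sqrt{-1 + o}}{3}\right) - 5 g\right)^{2} = \left(- \frac{14 g}{3} + \frac{o \sqrt{-1 + o}}{3}\right)^{2}$)
$- \frac{29812}{m{\left(-248,107 \right)}} = - \frac{29812}{\frac{1}{9} \left(14 \left(-248\right) - 107 \sqrt{-1 + 107}\right)^{2}} = - \frac{29812}{\frac{1}{9} \left(-3472 - 107 \sqrt{106}\right)^{2}} = - 29812 \frac{9}{\left(-3472 - 107 \sqrt{106}\right)^{2}} = - \frac{268308}{\left(-3472 - 107 \sqrt{106}\right)^{2}}$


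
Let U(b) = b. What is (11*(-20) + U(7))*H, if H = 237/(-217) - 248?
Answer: 11513289/217 ≈ 53057.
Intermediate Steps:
H = -54053/217 (H = 237*(-1/217) - 248 = -237/217 - 248 = -54053/217 ≈ -249.09)
(11*(-20) + U(7))*H = (11*(-20) + 7)*(-54053/217) = (-220 + 7)*(-54053/217) = -213*(-54053/217) = 11513289/217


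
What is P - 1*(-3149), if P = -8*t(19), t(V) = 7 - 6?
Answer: 3141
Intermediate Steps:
t(V) = 1
P = -8 (P = -8*1 = -8)
P - 1*(-3149) = -8 - 1*(-3149) = -8 + 3149 = 3141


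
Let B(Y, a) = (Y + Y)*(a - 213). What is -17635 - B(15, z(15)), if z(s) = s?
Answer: -11695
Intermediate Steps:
B(Y, a) = 2*Y*(-213 + a) (B(Y, a) = (2*Y)*(-213 + a) = 2*Y*(-213 + a))
-17635 - B(15, z(15)) = -17635 - 2*15*(-213 + 15) = -17635 - 2*15*(-198) = -17635 - 1*(-5940) = -17635 + 5940 = -11695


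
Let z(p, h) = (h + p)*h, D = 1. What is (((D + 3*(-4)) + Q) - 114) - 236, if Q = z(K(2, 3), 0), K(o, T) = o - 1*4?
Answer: -361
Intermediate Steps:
K(o, T) = -4 + o (K(o, T) = o - 4 = -4 + o)
z(p, h) = h*(h + p)
Q = 0 (Q = 0*(0 + (-4 + 2)) = 0*(0 - 2) = 0*(-2) = 0)
(((D + 3*(-4)) + Q) - 114) - 236 = (((1 + 3*(-4)) + 0) - 114) - 236 = (((1 - 12) + 0) - 114) - 236 = ((-11 + 0) - 114) - 236 = (-11 - 114) - 236 = -125 - 236 = -361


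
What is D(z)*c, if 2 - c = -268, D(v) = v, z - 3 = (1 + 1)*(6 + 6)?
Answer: 7290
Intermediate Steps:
z = 27 (z = 3 + (1 + 1)*(6 + 6) = 3 + 2*12 = 3 + 24 = 27)
c = 270 (c = 2 - 1*(-268) = 2 + 268 = 270)
D(z)*c = 27*270 = 7290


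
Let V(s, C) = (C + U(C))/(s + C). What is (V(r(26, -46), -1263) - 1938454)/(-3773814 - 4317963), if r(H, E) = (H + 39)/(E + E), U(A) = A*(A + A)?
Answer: 225659995394/940758085797 ≈ 0.23987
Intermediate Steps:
U(A) = 2*A**2 (U(A) = A*(2*A) = 2*A**2)
r(H, E) = (39 + H)/(2*E) (r(H, E) = (39 + H)/((2*E)) = (39 + H)*(1/(2*E)) = (39 + H)/(2*E))
V(s, C) = (C + 2*C**2)/(C + s) (V(s, C) = (C + 2*C**2)/(s + C) = (C + 2*C**2)/(C + s))
(V(r(26, -46), -1263) - 1938454)/(-3773814 - 4317963) = (-1263*(1 + 2*(-1263))/(-1263 + (1/2)*(39 + 26)/(-46)) - 1938454)/(-3773814 - 4317963) = (-1263*(1 - 2526)/(-1263 + (1/2)*(-1/46)*65) - 1938454)/(-8091777) = (-1263*(-2525)/(-1263 - 65/92) - 1938454)*(-1/8091777) = (-1263*(-2525)/(-116261/92) - 1938454)*(-1/8091777) = (-1263*(-92/116261)*(-2525) - 1938454)*(-1/8091777) = (-293394900/116261 - 1938454)*(-1/8091777) = -225659995394/116261*(-1/8091777) = 225659995394/940758085797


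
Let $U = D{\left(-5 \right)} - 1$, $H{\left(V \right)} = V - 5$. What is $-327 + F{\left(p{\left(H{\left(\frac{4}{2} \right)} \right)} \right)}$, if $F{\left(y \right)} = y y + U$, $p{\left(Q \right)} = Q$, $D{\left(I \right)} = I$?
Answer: $-324$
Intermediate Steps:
$H{\left(V \right)} = -5 + V$
$U = -6$ ($U = -5 - 1 = -6$)
$F{\left(y \right)} = -6 + y^{2}$ ($F{\left(y \right)} = y y - 6 = y^{2} - 6 = -6 + y^{2}$)
$-327 + F{\left(p{\left(H{\left(\frac{4}{2} \right)} \right)} \right)} = -327 - \left(6 - \left(-5 + \frac{4}{2}\right)^{2}\right) = -327 - \left(6 - \left(-5 + 4 \cdot \frac{1}{2}\right)^{2}\right) = -327 - \left(6 - \left(-5 + 2\right)^{2}\right) = -327 - \left(6 - \left(-3\right)^{2}\right) = -327 + \left(-6 + 9\right) = -327 + 3 = -324$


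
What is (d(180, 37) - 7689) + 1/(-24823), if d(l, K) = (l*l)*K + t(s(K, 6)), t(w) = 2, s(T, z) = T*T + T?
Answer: 29566997998/24823 ≈ 1.1911e+6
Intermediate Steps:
s(T, z) = T + T**2 (s(T, z) = T**2 + T = T + T**2)
d(l, K) = 2 + K*l**2 (d(l, K) = (l*l)*K + 2 = l**2*K + 2 = K*l**2 + 2 = 2 + K*l**2)
(d(180, 37) - 7689) + 1/(-24823) = ((2 + 37*180**2) - 7689) + 1/(-24823) = ((2 + 37*32400) - 7689) - 1/24823 = ((2 + 1198800) - 7689) - 1/24823 = (1198802 - 7689) - 1/24823 = 1191113 - 1/24823 = 29566997998/24823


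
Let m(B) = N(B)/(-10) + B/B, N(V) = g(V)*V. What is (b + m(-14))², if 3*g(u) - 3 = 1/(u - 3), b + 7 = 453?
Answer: 522899689/2601 ≈ 2.0104e+5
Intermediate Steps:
b = 446 (b = -7 + 453 = 446)
g(u) = 1 + 1/(3*(-3 + u)) (g(u) = 1 + 1/(3*(u - 3)) = 1 + 1/(3*(-3 + u)))
N(V) = V*(-8/3 + V)/(-3 + V) (N(V) = ((-8/3 + V)/(-3 + V))*V = V*(-8/3 + V)/(-3 + V))
m(B) = 1 - B*(-8 + 3*B)/(30*(-3 + B)) (m(B) = (B*(-8 + 3*B)/(3*(-3 + B)))/(-10) + B/B = (B*(-8 + 3*B)/(3*(-3 + B)))*(-⅒) + 1 = -B*(-8 + 3*B)/(30*(-3 + B)) + 1 = 1 - B*(-8 + 3*B)/(30*(-3 + B)))
(b + m(-14))² = (446 + (-90 - 3*(-14)² + 38*(-14))/(30*(-3 - 14)))² = (446 + (1/30)*(-90 - 3*196 - 532)/(-17))² = (446 + (1/30)*(-1/17)*(-90 - 588 - 532))² = (446 + (1/30)*(-1/17)*(-1210))² = (446 + 121/51)² = (22867/51)² = 522899689/2601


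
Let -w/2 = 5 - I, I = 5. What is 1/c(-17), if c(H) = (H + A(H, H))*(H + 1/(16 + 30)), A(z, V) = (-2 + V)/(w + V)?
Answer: 391/105435 ≈ 0.0037084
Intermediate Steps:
w = 0 (w = -2*(5 - 1*5) = -2*(5 - 5) = -2*0 = 0)
A(z, V) = (-2 + V)/V (A(z, V) = (-2 + V)/(0 + V) = (-2 + V)/V)
c(H) = (1/46 + H)*(H + (-2 + H)/H) (c(H) = (H + (-2 + H)/H)*(H + 1/(16 + 30)) = (H + (-2 + H)/H)*(H + 1/46) = (H + (-2 + H)/H)*(1/46 + H) = (1/46 + H)*(H + (-2 + H)/H))
1/c(-17) = 1/(-91/46 + (-17)**2 - 1/23/(-17) + (47/46)*(-17)) = 1/(-91/46 + 289 - 1/23*(-1/17) - 799/46) = 1/(-91/46 + 289 + 1/391 - 799/46) = 1/(105435/391) = 391/105435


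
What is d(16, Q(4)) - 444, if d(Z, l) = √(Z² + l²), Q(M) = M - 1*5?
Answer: -444 + √257 ≈ -427.97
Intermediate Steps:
Q(M) = -5 + M (Q(M) = M - 5 = -5 + M)
d(16, Q(4)) - 444 = √(16² + (-5 + 4)²) - 444 = √(256 + (-1)²) - 444 = √(256 + 1) - 444 = √257 - 444 = -444 + √257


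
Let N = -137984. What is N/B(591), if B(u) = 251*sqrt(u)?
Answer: -137984*sqrt(591)/148341 ≈ -22.613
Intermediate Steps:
N/B(591) = -137984*sqrt(591)/148341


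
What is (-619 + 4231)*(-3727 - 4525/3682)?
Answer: -3541653462/263 ≈ -1.3466e+7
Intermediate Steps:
(-619 + 4231)*(-3727 - 4525/3682) = 3612*(-3727 - 4525*1/3682) = 3612*(-3727 - 4525/3682) = 3612*(-13727339/3682) = -3541653462/263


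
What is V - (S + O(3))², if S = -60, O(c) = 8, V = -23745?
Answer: -26449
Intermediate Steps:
V - (S + O(3))² = -23745 - (-60 + 8)² = -23745 - 1*(-52)² = -23745 - 1*2704 = -23745 - 2704 = -26449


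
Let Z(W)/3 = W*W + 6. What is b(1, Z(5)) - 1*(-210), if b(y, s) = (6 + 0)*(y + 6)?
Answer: 252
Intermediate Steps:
Z(W) = 18 + 3*W² (Z(W) = 3*(W*W + 6) = 3*(W² + 6) = 3*(6 + W²) = 18 + 3*W²)
b(y, s) = 36 + 6*y (b(y, s) = 6*(6 + y) = 36 + 6*y)
b(1, Z(5)) - 1*(-210) = (36 + 6*1) - 1*(-210) = (36 + 6) + 210 = 42 + 210 = 252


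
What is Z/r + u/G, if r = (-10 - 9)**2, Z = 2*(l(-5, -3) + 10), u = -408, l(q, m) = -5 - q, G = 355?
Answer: -140188/128155 ≈ -1.0939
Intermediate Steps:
Z = 20 (Z = 2*((-5 - 1*(-5)) + 10) = 2*((-5 + 5) + 10) = 2*(0 + 10) = 2*10 = 20)
r = 361 (r = (-19)**2 = 361)
Z/r + u/G = 20/361 - 408/355 = -140188/128155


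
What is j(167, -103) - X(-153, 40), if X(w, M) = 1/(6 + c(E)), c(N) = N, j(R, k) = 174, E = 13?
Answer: 3305/19 ≈ 173.95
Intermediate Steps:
X(w, M) = 1/19 (X(w, M) = 1/(6 + 13) = 1/19)
j(167, -103) - X(-153, 40) = 174 - 1*1/19 = 174 - 1/19 = 3305/19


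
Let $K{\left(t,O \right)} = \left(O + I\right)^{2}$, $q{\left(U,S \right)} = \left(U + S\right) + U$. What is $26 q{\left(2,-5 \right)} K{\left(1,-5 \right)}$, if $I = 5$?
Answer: $0$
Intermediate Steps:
$q{\left(U,S \right)} = S + 2 U$ ($q{\left(U,S \right)} = \left(S + U\right) + U = S + 2 U$)
$K{\left(t,O \right)} = \left(5 + O\right)^{2}$ ($K{\left(t,O \right)} = \left(O + 5\right)^{2} = \left(5 + O\right)^{2}$)
$26 q{\left(2,-5 \right)} K{\left(1,-5 \right)} = 26 \left(-5 + 2 \cdot 2\right) \left(5 - 5\right)^{2} = 26 \left(-5 + 4\right) 0^{2} = 26 \left(-1\right) 0 = \left(-26\right) 0 = 0$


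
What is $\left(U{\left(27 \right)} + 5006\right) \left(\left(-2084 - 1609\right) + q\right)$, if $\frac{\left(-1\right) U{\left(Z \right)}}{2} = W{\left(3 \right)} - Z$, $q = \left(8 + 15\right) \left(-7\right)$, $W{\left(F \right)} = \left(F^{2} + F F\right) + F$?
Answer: $-19339372$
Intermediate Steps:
$W{\left(F \right)} = F + 2 F^{2}$ ($W{\left(F \right)} = \left(F^{2} + F^{2}\right) + F = 2 F^{2} + F = F + 2 F^{2}$)
$q = -161$ ($q = 23 \left(-7\right) = -161$)
$U{\left(Z \right)} = -42 + 2 Z$ ($U{\left(Z \right)} = - 2 \left(3 \left(1 + 2 \cdot 3\right) - Z\right) = - 2 \left(3 \left(1 + 6\right) - Z\right) = - 2 \left(3 \cdot 7 - Z\right) = - 2 \left(21 - Z\right) = -42 + 2 Z$)
$\left(U{\left(27 \right)} + 5006\right) \left(\left(-2084 - 1609\right) + q\right) = \left(\left(-42 + 2 \cdot 27\right) + 5006\right) \left(\left(-2084 - 1609\right) - 161\right) = \left(\left(-42 + 54\right) + 5006\right) \left(\left(-2084 - 1609\right) - 161\right) = \left(12 + 5006\right) \left(-3693 - 161\right) = 5018 \left(-3854\right) = -19339372$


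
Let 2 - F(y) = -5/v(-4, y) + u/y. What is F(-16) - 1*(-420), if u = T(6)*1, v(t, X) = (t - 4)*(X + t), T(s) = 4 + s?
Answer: 13525/32 ≈ 422.66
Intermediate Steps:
v(t, X) = (-4 + t)*(X + t)
u = 10 (u = (4 + 6)*1 = 10*1 = 10)
F(y) = 2 - 10/y + 5/(32 - 8*y) (F(y) = 2 - (-5/((-4)² - 4*y - 4*(-4) + y*(-4)) + 10/y) = 2 - (-5/(16 - 4*y + 16 - 4*y) + 10/y) = 2 - (-5/(32 - 8*y) + 10/y) = 2 + (-10/y + 5/(32 - 8*y)) = 2 - 10/y + 5/(32 - 8*y))
F(-16) - 1*(-420) = (⅛)*(320 - 149*(-16) + 16*(-16)²)/(-16*(-4 - 16)) - 1*(-420) = (⅛)*(-1/16)*(320 + 2384 + 16*256)/(-20) + 420 = (⅛)*(-1/16)*(-1/20)*(320 + 2384 + 4096) + 420 = (⅛)*(-1/16)*(-1/20)*6800 + 420 = 85/32 + 420 = 13525/32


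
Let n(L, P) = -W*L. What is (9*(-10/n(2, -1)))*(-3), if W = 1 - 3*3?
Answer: 135/8 ≈ 16.875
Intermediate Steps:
W = -8 (W = 1 - 1*9 = 1 - 9 = -8)
n(L, P) = 8*L (n(L, P) = -(-8)*L = 8*L)
(9*(-10/n(2, -1)))*(-3) = (9*(-10/(8*2)))*(-3) = (9*(-10/16))*(-3) = (9*(-10*1/16))*(-3) = (9*(-5/8))*(-3) = -45/8*(-3) = 135/8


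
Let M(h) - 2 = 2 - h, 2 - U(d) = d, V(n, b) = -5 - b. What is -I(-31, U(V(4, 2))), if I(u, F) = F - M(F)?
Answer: -14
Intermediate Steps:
U(d) = 2 - d
M(h) = 4 - h (M(h) = 2 + (2 - h) = 4 - h)
I(u, F) = -4 + 2*F (I(u, F) = F - (4 - F) = F + (-4 + F) = -4 + 2*F)
-I(-31, U(V(4, 2))) = -(-4 + 2*(2 - (-5 - 1*2))) = -(-4 + 2*(2 - (-5 - 2))) = -(-4 + 2*(2 - 1*(-7))) = -(-4 + 2*(2 + 7)) = -(-4 + 2*9) = -(-4 + 18) = -1*14 = -14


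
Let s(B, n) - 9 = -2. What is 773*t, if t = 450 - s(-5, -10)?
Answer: 342439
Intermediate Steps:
s(B, n) = 7 (s(B, n) = 9 - 2 = 7)
t = 443 (t = 450 - 1*7 = 450 - 7 = 443)
773*t = 773*443 = 342439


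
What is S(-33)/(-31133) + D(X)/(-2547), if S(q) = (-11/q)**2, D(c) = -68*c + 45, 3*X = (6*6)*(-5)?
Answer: -128423908/79295751 ≈ -1.6196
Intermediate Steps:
X = -60 (X = ((6*6)*(-5))/3 = (36*(-5))/3 = (1/3)*(-180) = -60)
D(c) = 45 - 68*c
S(q) = 121/q**2
S(-33)/(-31133) + D(X)/(-2547) = (121/(-33)**2)/(-31133) + (45 - 68*(-60))/(-2547) = (121*(1/1089))*(-1/31133) + (45 + 4080)*(-1/2547) = (1/9)*(-1/31133) + 4125*(-1/2547) = -1/280197 - 1375/849 = -128423908/79295751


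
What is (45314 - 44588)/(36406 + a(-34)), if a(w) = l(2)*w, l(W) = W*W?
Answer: 121/6045 ≈ 0.020017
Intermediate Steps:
l(W) = W²
a(w) = 4*w (a(w) = 2²*w = 4*w)
(45314 - 44588)/(36406 + a(-34)) = (45314 - 44588)/(36406 + 4*(-34)) = 726/(36406 - 136) = 726/36270 = 726*(1/36270) = 121/6045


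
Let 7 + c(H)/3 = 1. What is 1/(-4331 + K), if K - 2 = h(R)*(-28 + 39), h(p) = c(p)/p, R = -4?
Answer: -2/8559 ≈ -0.00023367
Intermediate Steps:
c(H) = -18 (c(H) = -21 + 3*1 = -21 + 3 = -18)
h(p) = -18/p
K = 103/2 (K = 2 + (-18/(-4))*(-28 + 39) = 2 - 18*(-1/4)*11 = 2 + (9/2)*11 = 2 + 99/2 = 103/2 ≈ 51.500)
1/(-4331 + K) = 1/(-4331 + 103/2) = 1/(-8559/2) = -2/8559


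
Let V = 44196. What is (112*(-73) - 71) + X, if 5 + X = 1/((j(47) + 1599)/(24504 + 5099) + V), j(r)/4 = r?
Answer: -10796388436097/1308335975 ≈ -8252.0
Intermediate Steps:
j(r) = 4*r
X = -6541650272/1308335975 (X = -5 + 1/((4*47 + 1599)/(24504 + 5099) + 44196) = -5 + 1/((188 + 1599)/29603 + 44196) = -5 + 1/(1787*(1/29603) + 44196) = -5 + 1/(1787/29603 + 44196) = -5 + 1/(1308335975/29603) = -5 + 29603/1308335975 = -6541650272/1308335975 ≈ -5.0000)
(112*(-73) - 71) + X = (112*(-73) - 71) - 6541650272/1308335975 = (-8176 - 71) - 6541650272/1308335975 = -8247 - 6541650272/1308335975 = -10796388436097/1308335975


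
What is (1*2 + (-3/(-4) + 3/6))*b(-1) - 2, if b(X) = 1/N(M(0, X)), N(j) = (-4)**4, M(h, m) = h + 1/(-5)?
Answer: -2035/1024 ≈ -1.9873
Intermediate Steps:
M(h, m) = -1/5 + h (M(h, m) = h - 1/5 = -1/5 + h)
N(j) = 256
b(X) = 1/256
(1*2 + (-3/(-4) + 3/6))*b(-1) - 2 = (1*2 + (-3/(-4) + 3/6))*(1/256) - 2 = (2 + (-3*(-1/4) + 3*(1/6)))*(1/256) - 2 = (2 + (3/4 + 1/2))*(1/256) - 2 = (2 + 5/4)*(1/256) - 2 = (13/4)*(1/256) - 2 = 13/1024 - 2 = -2035/1024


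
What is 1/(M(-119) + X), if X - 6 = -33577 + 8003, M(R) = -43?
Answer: -1/25611 ≈ -3.9046e-5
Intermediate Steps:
X = -25568 (X = 6 + (-33577 + 8003) = 6 - 25574 = -25568)
1/(M(-119) + X) = 1/(-43 - 25568) = 1/(-25611) = -1/25611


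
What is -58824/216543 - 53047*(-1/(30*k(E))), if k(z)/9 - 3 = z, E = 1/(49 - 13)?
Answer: 401363786/6211365 ≈ 64.618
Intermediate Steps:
E = 1/36 ≈ 0.027778
k(z) = 27 + 9*z
-58824/216543 - 53047*(-1/(30*k(E))) = -58824/216543 - 53047*(-1/(30*(27 + 9*(1/36)))) = -58824*1/216543 - 53047*(-1/(30*(27 + 1/4))) = -1032/3799 - 53047/((-30*109/4)) = -1032/3799 - 53047/(-1635/2) = -1032/3799 - 53047*(-2/1635) = -1032/3799 + 106094/1635 = 401363786/6211365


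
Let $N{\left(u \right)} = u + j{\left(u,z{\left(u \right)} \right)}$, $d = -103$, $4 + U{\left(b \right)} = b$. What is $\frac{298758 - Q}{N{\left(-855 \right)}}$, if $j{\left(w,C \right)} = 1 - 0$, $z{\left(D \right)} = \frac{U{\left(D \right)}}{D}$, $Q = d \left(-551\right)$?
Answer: $- \frac{242005}{854} \approx -283.38$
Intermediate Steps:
$U{\left(b \right)} = -4 + b$
$Q = 56753$ ($Q = \left(-103\right) \left(-551\right) = 56753$)
$z{\left(D \right)} = \frac{-4 + D}{D}$
$j{\left(w,C \right)} = 1$ ($j{\left(w,C \right)} = 1 + 0 = 1$)
$N{\left(u \right)} = 1 + u$ ($N{\left(u \right)} = u + 1 = 1 + u$)
$\frac{298758 - Q}{N{\left(-855 \right)}} = \frac{298758 - 56753}{1 - 855} = \frac{298758 - 56753}{-854} = 242005 \left(- \frac{1}{854}\right) = - \frac{242005}{854}$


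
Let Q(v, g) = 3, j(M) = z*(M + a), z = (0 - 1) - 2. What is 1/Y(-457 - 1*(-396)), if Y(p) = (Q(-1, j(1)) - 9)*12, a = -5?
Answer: -1/72 ≈ -0.013889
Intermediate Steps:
z = -3 (z = -1 - 2 = -3)
j(M) = 15 - 3*M (j(M) = -3*(M - 5) = -3*(-5 + M) = 15 - 3*M)
Y(p) = -72 (Y(p) = (3 - 9)*12 = -6*12 = -72)
1/Y(-457 - 1*(-396)) = 1/(-72) = -1/72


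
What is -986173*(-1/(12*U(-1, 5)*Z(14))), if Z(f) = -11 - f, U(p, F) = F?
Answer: -986173/1500 ≈ -657.45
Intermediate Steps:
-986173*(-1/(12*U(-1, 5)*Z(14))) = -986173*(-1/(60*(-11 - 1*14))) = -986173*(-1/(60*(-11 - 14))) = -986173/((-60*(-25))) = -986173/1500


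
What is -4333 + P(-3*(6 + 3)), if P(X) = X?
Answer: -4360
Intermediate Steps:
-4333 + P(-3*(6 + 3)) = -4333 - 3*(6 + 3) = -4333 - 3*9 = -4333 - 27 = -4360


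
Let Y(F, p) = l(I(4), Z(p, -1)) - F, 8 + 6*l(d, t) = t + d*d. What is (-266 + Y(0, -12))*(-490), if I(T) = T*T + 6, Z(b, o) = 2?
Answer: 273910/3 ≈ 91303.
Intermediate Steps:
I(T) = 6 + T**2 (I(T) = T**2 + 6 = 6 + T**2)
l(d, t) = -4/3 + t/6 + d**2/6 (l(d, t) = -4/3 + (t + d*d)/6 = -4/3 + (t + d**2)/6 = -4/3 + (t/6 + d**2/6) = -4/3 + t/6 + d**2/6)
Y(F, p) = 239/3 - F (Y(F, p) = (-4/3 + (1/6)*2 + (6 + 4**2)**2/6) - F = (-4/3 + 1/3 + (6 + 16)**2/6) - F = (-4/3 + 1/3 + (1/6)*22**2) - F = (-4/3 + 1/3 + (1/6)*484) - F = (-4/3 + 1/3 + 242/3) - F = 239/3 - F)
(-266 + Y(0, -12))*(-490) = (-266 + (239/3 - 1*0))*(-490) = (-266 + (239/3 + 0))*(-490) = (-266 + 239/3)*(-490) = -559/3*(-490) = 273910/3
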